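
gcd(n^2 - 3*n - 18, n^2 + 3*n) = n + 3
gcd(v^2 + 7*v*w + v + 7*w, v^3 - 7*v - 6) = v + 1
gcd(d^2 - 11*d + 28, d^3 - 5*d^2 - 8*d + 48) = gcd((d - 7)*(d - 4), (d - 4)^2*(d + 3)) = d - 4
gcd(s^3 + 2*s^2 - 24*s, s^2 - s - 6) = 1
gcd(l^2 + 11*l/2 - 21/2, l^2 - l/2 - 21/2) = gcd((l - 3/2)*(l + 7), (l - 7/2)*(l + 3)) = 1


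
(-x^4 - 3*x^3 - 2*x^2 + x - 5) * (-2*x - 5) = 2*x^5 + 11*x^4 + 19*x^3 + 8*x^2 + 5*x + 25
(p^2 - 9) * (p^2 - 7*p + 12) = p^4 - 7*p^3 + 3*p^2 + 63*p - 108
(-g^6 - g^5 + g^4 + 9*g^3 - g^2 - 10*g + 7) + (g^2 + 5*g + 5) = -g^6 - g^5 + g^4 + 9*g^3 - 5*g + 12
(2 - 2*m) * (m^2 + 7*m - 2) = -2*m^3 - 12*m^2 + 18*m - 4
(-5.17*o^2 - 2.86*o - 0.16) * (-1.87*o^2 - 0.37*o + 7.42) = 9.6679*o^4 + 7.2611*o^3 - 37.004*o^2 - 21.162*o - 1.1872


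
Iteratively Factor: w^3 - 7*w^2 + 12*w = (w - 4)*(w^2 - 3*w) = w*(w - 4)*(w - 3)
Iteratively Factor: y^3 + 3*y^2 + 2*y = (y + 2)*(y^2 + y) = y*(y + 2)*(y + 1)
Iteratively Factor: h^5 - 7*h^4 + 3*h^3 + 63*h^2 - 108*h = (h - 3)*(h^4 - 4*h^3 - 9*h^2 + 36*h) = (h - 3)*(h + 3)*(h^3 - 7*h^2 + 12*h) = h*(h - 3)*(h + 3)*(h^2 - 7*h + 12) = h*(h - 4)*(h - 3)*(h + 3)*(h - 3)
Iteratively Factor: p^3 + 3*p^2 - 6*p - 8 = (p - 2)*(p^2 + 5*p + 4) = (p - 2)*(p + 4)*(p + 1)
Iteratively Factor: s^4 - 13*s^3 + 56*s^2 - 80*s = (s - 4)*(s^3 - 9*s^2 + 20*s) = s*(s - 4)*(s^2 - 9*s + 20) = s*(s - 4)^2*(s - 5)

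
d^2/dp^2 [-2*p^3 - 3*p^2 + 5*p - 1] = -12*p - 6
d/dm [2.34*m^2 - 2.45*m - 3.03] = 4.68*m - 2.45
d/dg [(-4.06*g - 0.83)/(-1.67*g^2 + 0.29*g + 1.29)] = (6.7802*g^2 - 1.1774*g - (3.34*g - 0.29)*(4.06*g + 0.83) - 5.2374)/(-1.67*g^2 + 0.29*g + 1.29)^2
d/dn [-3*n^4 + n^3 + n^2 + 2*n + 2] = -12*n^3 + 3*n^2 + 2*n + 2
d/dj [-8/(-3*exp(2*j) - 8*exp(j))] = 16*(-3*exp(j) - 4)*exp(-j)/(3*exp(j) + 8)^2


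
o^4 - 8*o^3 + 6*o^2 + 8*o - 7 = (o - 7)*(o - 1)^2*(o + 1)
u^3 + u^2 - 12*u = u*(u - 3)*(u + 4)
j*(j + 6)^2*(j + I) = j^4 + 12*j^3 + I*j^3 + 36*j^2 + 12*I*j^2 + 36*I*j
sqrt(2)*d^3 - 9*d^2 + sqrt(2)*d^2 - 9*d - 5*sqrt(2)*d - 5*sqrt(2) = (d + 1)*(d - 5*sqrt(2))*(sqrt(2)*d + 1)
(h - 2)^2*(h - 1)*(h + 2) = h^4 - 3*h^3 - 2*h^2 + 12*h - 8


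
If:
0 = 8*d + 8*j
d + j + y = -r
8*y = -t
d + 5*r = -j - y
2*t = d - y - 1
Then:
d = 1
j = -1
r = 0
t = 0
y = 0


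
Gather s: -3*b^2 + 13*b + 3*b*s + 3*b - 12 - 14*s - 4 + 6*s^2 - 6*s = -3*b^2 + 16*b + 6*s^2 + s*(3*b - 20) - 16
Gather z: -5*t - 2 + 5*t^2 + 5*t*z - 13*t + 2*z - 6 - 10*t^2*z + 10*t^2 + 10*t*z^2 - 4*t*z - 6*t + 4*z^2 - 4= 15*t^2 - 24*t + z^2*(10*t + 4) + z*(-10*t^2 + t + 2) - 12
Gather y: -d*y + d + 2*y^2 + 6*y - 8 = d + 2*y^2 + y*(6 - d) - 8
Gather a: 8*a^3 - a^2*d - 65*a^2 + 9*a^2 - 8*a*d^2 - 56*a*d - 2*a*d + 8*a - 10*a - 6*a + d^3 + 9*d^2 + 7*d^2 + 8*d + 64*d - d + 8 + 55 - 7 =8*a^3 + a^2*(-d - 56) + a*(-8*d^2 - 58*d - 8) + d^3 + 16*d^2 + 71*d + 56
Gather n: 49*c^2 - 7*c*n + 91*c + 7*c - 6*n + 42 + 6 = 49*c^2 + 98*c + n*(-7*c - 6) + 48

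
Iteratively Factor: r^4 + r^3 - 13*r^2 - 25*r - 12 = (r + 3)*(r^3 - 2*r^2 - 7*r - 4) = (r + 1)*(r + 3)*(r^2 - 3*r - 4) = (r + 1)^2*(r + 3)*(r - 4)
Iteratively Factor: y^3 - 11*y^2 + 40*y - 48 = (y - 4)*(y^2 - 7*y + 12) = (y - 4)^2*(y - 3)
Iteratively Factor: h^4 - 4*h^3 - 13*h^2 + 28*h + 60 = (h - 5)*(h^3 + h^2 - 8*h - 12) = (h - 5)*(h + 2)*(h^2 - h - 6) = (h - 5)*(h - 3)*(h + 2)*(h + 2)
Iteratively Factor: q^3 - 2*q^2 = (q - 2)*(q^2) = q*(q - 2)*(q)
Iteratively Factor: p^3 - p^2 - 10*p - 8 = (p + 1)*(p^2 - 2*p - 8) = (p + 1)*(p + 2)*(p - 4)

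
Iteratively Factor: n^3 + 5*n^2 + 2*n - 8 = (n - 1)*(n^2 + 6*n + 8) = (n - 1)*(n + 4)*(n + 2)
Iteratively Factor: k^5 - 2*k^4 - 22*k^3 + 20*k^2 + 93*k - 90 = (k - 5)*(k^4 + 3*k^3 - 7*k^2 - 15*k + 18) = (k - 5)*(k + 3)*(k^3 - 7*k + 6) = (k - 5)*(k + 3)^2*(k^2 - 3*k + 2) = (k - 5)*(k - 1)*(k + 3)^2*(k - 2)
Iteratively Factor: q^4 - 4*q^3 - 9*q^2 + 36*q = (q - 4)*(q^3 - 9*q) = q*(q - 4)*(q^2 - 9) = q*(q - 4)*(q - 3)*(q + 3)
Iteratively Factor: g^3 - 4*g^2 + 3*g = (g)*(g^2 - 4*g + 3) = g*(g - 1)*(g - 3)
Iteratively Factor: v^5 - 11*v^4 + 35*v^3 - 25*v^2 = (v - 5)*(v^4 - 6*v^3 + 5*v^2) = (v - 5)^2*(v^3 - v^2) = v*(v - 5)^2*(v^2 - v) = v*(v - 5)^2*(v - 1)*(v)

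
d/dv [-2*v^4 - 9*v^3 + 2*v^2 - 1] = v*(-8*v^2 - 27*v + 4)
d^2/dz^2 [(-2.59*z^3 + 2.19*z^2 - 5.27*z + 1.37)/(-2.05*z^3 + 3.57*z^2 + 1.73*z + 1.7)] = (2.8421709430404e-14*z^7 + 19.50288*z^6 + 187.99566*z^5 - 238.78728*z^4 + 236.399896*z^3 + 270.230352*z^2 - 226.405422*z - 35.227826)/(8.615125*z^9 - 45.008775*z^8 + 56.57016*z^7 + 9.033987*z^6 + 26.909004*z^5 - 60.878649*z^4 - 50.400437*z^3 - 46.21569*z^2 - 14.9991*z - 4.913)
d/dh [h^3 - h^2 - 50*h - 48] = 3*h^2 - 2*h - 50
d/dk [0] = 0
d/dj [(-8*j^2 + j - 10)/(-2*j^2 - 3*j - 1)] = (26*j^2 - 24*j - 31)/(4*j^4 + 12*j^3 + 13*j^2 + 6*j + 1)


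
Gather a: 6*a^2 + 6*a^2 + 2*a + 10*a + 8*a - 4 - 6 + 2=12*a^2 + 20*a - 8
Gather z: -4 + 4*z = 4*z - 4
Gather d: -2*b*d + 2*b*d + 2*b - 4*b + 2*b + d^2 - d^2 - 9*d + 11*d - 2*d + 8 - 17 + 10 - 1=0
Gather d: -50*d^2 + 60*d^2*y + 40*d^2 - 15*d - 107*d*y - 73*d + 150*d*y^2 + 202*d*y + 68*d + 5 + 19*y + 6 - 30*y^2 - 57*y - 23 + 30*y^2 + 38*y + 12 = d^2*(60*y - 10) + d*(150*y^2 + 95*y - 20)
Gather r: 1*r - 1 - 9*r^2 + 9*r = -9*r^2 + 10*r - 1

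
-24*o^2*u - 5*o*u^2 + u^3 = u*(-8*o + u)*(3*o + u)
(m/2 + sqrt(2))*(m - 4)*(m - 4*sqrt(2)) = m^3/2 - 2*m^2 - sqrt(2)*m^2 - 8*m + 4*sqrt(2)*m + 32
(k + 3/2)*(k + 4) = k^2 + 11*k/2 + 6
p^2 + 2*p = p*(p + 2)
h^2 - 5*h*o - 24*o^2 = (h - 8*o)*(h + 3*o)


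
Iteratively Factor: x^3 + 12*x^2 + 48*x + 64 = (x + 4)*(x^2 + 8*x + 16) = (x + 4)^2*(x + 4)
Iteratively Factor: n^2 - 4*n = (n)*(n - 4)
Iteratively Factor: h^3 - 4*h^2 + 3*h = (h - 3)*(h^2 - h) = (h - 3)*(h - 1)*(h)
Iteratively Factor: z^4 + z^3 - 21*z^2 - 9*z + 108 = (z + 4)*(z^3 - 3*z^2 - 9*z + 27) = (z + 3)*(z + 4)*(z^2 - 6*z + 9) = (z - 3)*(z + 3)*(z + 4)*(z - 3)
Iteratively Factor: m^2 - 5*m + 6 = (m - 3)*(m - 2)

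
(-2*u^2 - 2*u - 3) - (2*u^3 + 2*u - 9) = -2*u^3 - 2*u^2 - 4*u + 6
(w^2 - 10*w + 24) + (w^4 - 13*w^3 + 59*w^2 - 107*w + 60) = w^4 - 13*w^3 + 60*w^2 - 117*w + 84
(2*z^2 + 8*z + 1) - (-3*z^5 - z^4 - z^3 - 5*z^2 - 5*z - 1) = 3*z^5 + z^4 + z^3 + 7*z^2 + 13*z + 2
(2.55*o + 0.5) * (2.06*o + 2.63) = 5.253*o^2 + 7.7365*o + 1.315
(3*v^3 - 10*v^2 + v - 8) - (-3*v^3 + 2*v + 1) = 6*v^3 - 10*v^2 - v - 9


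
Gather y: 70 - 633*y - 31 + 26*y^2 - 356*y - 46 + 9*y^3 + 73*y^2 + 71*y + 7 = 9*y^3 + 99*y^2 - 918*y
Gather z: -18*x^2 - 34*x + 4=-18*x^2 - 34*x + 4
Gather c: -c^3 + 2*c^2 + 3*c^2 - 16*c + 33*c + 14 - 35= -c^3 + 5*c^2 + 17*c - 21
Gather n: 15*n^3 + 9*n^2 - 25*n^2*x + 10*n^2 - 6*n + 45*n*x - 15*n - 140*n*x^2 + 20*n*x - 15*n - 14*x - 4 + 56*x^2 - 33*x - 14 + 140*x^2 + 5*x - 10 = 15*n^3 + n^2*(19 - 25*x) + n*(-140*x^2 + 65*x - 36) + 196*x^2 - 42*x - 28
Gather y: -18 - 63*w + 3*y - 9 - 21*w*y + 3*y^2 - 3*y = -21*w*y - 63*w + 3*y^2 - 27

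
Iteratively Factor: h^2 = (h)*(h)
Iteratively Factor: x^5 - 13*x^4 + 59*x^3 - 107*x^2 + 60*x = (x - 5)*(x^4 - 8*x^3 + 19*x^2 - 12*x) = (x - 5)*(x - 4)*(x^3 - 4*x^2 + 3*x) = x*(x - 5)*(x - 4)*(x^2 - 4*x + 3) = x*(x - 5)*(x - 4)*(x - 3)*(x - 1)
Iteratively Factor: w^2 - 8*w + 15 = (w - 5)*(w - 3)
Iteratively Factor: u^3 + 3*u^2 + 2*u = (u)*(u^2 + 3*u + 2) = u*(u + 2)*(u + 1)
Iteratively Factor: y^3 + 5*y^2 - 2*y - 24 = (y - 2)*(y^2 + 7*y + 12) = (y - 2)*(y + 4)*(y + 3)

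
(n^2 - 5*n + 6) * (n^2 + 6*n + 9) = n^4 + n^3 - 15*n^2 - 9*n + 54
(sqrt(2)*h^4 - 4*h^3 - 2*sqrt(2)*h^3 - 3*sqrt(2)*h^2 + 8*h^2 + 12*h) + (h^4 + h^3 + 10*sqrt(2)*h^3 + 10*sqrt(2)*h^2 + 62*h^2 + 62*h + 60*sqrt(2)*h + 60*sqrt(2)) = h^4 + sqrt(2)*h^4 - 3*h^3 + 8*sqrt(2)*h^3 + 7*sqrt(2)*h^2 + 70*h^2 + 74*h + 60*sqrt(2)*h + 60*sqrt(2)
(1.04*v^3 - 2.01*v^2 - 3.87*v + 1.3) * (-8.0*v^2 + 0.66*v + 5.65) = -8.32*v^5 + 16.7664*v^4 + 35.5094*v^3 - 24.3107*v^2 - 21.0075*v + 7.345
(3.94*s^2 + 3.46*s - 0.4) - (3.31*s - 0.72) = 3.94*s^2 + 0.15*s + 0.32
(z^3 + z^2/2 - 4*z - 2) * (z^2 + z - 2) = z^5 + 3*z^4/2 - 11*z^3/2 - 7*z^2 + 6*z + 4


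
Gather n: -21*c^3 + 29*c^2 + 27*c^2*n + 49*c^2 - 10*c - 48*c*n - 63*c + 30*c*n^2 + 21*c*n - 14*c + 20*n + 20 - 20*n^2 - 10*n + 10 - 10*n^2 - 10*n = -21*c^3 + 78*c^2 - 87*c + n^2*(30*c - 30) + n*(27*c^2 - 27*c) + 30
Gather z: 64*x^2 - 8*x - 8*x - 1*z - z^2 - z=64*x^2 - 16*x - z^2 - 2*z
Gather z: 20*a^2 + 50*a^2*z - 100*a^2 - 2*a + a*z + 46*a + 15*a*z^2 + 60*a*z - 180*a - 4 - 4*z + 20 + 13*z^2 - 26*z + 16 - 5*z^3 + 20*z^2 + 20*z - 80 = -80*a^2 - 136*a - 5*z^3 + z^2*(15*a + 33) + z*(50*a^2 + 61*a - 10) - 48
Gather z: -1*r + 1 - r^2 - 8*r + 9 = -r^2 - 9*r + 10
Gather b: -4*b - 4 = -4*b - 4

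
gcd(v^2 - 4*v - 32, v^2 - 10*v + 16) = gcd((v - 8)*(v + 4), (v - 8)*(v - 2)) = v - 8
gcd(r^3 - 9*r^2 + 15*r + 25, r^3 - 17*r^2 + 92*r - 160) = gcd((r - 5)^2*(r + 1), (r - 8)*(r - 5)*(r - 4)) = r - 5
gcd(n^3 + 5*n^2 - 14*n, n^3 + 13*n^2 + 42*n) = n^2 + 7*n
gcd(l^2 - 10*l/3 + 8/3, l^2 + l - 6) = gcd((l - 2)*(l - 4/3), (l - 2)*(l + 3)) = l - 2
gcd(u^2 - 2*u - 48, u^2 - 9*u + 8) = u - 8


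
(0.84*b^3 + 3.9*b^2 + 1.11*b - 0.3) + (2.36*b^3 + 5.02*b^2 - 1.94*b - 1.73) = 3.2*b^3 + 8.92*b^2 - 0.83*b - 2.03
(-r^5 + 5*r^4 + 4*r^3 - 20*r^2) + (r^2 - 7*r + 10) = -r^5 + 5*r^4 + 4*r^3 - 19*r^2 - 7*r + 10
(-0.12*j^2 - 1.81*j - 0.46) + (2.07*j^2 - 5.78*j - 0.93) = 1.95*j^2 - 7.59*j - 1.39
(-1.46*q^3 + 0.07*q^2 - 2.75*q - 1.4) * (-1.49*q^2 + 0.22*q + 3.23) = 2.1754*q^5 - 0.4255*q^4 - 0.6029*q^3 + 1.7071*q^2 - 9.1905*q - 4.522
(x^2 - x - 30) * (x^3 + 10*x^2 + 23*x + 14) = x^5 + 9*x^4 - 17*x^3 - 309*x^2 - 704*x - 420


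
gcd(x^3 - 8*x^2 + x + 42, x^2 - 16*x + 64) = 1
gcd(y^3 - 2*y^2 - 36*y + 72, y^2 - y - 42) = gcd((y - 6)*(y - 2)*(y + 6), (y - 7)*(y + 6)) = y + 6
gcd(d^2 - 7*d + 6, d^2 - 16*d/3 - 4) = d - 6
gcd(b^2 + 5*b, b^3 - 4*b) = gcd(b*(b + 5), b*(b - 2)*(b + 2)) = b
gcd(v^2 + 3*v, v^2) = v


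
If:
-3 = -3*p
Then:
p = 1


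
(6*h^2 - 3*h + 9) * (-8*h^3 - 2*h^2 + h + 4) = -48*h^5 + 12*h^4 - 60*h^3 + 3*h^2 - 3*h + 36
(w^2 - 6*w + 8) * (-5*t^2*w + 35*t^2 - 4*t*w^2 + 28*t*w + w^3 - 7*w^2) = -5*t^2*w^3 + 65*t^2*w^2 - 250*t^2*w + 280*t^2 - 4*t*w^4 + 52*t*w^3 - 200*t*w^2 + 224*t*w + w^5 - 13*w^4 + 50*w^3 - 56*w^2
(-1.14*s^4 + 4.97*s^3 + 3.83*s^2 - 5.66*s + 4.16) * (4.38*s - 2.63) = -4.9932*s^5 + 24.7668*s^4 + 3.7043*s^3 - 34.8637*s^2 + 33.1066*s - 10.9408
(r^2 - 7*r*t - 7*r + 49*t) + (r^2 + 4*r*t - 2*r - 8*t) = 2*r^2 - 3*r*t - 9*r + 41*t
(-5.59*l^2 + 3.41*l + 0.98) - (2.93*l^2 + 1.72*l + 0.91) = -8.52*l^2 + 1.69*l + 0.07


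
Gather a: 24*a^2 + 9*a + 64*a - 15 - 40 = 24*a^2 + 73*a - 55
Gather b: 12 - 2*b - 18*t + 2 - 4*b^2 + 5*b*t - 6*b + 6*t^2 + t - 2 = -4*b^2 + b*(5*t - 8) + 6*t^2 - 17*t + 12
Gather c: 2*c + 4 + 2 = 2*c + 6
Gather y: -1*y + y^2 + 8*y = y^2 + 7*y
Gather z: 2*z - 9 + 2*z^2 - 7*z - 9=2*z^2 - 5*z - 18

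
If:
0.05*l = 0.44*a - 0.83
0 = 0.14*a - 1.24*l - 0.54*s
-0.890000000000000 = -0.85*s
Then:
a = 1.86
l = -0.25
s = 1.05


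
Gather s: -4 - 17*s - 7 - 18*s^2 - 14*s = -18*s^2 - 31*s - 11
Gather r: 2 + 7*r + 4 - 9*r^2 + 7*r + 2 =-9*r^2 + 14*r + 8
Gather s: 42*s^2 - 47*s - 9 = 42*s^2 - 47*s - 9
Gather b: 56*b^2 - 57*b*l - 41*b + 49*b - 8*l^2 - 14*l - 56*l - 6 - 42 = 56*b^2 + b*(8 - 57*l) - 8*l^2 - 70*l - 48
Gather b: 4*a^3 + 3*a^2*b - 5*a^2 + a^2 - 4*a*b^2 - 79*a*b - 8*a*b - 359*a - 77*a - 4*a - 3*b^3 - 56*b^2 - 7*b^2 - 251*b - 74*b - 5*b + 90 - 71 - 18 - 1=4*a^3 - 4*a^2 - 440*a - 3*b^3 + b^2*(-4*a - 63) + b*(3*a^2 - 87*a - 330)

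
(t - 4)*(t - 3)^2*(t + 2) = t^4 - 8*t^3 + 13*t^2 + 30*t - 72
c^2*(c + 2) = c^3 + 2*c^2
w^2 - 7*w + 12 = (w - 4)*(w - 3)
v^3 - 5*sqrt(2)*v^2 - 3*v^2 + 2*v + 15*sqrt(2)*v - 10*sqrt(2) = (v - 2)*(v - 1)*(v - 5*sqrt(2))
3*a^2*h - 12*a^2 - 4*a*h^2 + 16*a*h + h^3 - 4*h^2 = (-3*a + h)*(-a + h)*(h - 4)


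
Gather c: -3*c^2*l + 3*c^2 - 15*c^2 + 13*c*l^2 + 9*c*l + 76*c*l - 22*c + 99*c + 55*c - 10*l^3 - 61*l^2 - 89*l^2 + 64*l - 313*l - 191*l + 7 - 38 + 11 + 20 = c^2*(-3*l - 12) + c*(13*l^2 + 85*l + 132) - 10*l^3 - 150*l^2 - 440*l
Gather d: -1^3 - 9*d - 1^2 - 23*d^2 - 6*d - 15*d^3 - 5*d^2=-15*d^3 - 28*d^2 - 15*d - 2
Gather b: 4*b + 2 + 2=4*b + 4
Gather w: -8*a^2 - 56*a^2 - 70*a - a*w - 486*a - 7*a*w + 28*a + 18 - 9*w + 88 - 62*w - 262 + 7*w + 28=-64*a^2 - 528*a + w*(-8*a - 64) - 128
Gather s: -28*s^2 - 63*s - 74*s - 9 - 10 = -28*s^2 - 137*s - 19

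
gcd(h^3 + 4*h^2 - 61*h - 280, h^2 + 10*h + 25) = h + 5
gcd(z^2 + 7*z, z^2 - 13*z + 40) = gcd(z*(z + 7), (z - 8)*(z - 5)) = 1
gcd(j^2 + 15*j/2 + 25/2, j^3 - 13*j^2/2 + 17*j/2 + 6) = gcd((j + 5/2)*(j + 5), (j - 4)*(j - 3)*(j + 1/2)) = 1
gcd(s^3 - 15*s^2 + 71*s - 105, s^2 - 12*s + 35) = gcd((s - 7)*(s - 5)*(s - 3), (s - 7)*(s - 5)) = s^2 - 12*s + 35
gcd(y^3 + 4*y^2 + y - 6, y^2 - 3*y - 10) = y + 2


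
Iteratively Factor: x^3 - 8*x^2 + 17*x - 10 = (x - 1)*(x^2 - 7*x + 10) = (x - 5)*(x - 1)*(x - 2)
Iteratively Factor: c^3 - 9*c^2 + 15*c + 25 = (c - 5)*(c^2 - 4*c - 5) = (c - 5)*(c + 1)*(c - 5)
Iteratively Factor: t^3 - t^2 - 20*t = (t)*(t^2 - t - 20) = t*(t - 5)*(t + 4)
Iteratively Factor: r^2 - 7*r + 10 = (r - 2)*(r - 5)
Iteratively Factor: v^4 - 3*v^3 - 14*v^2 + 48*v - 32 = (v + 4)*(v^3 - 7*v^2 + 14*v - 8) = (v - 1)*(v + 4)*(v^2 - 6*v + 8) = (v - 4)*(v - 1)*(v + 4)*(v - 2)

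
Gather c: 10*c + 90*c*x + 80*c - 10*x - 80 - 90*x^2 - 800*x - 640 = c*(90*x + 90) - 90*x^2 - 810*x - 720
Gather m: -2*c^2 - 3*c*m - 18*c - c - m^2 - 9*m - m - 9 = -2*c^2 - 19*c - m^2 + m*(-3*c - 10) - 9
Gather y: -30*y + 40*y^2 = 40*y^2 - 30*y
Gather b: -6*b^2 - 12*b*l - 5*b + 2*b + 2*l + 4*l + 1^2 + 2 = -6*b^2 + b*(-12*l - 3) + 6*l + 3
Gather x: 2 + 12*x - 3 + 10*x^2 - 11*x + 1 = 10*x^2 + x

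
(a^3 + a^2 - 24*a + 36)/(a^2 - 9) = (a^2 + 4*a - 12)/(a + 3)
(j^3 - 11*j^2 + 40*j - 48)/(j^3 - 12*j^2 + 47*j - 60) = (j - 4)/(j - 5)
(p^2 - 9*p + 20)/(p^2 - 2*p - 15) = (p - 4)/(p + 3)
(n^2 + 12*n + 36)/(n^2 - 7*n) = (n^2 + 12*n + 36)/(n*(n - 7))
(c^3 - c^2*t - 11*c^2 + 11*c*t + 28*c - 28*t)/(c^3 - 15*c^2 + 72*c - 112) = (c - t)/(c - 4)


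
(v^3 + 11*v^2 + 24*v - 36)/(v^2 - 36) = (v^2 + 5*v - 6)/(v - 6)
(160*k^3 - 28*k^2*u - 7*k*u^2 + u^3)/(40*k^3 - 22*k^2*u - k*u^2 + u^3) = (-8*k + u)/(-2*k + u)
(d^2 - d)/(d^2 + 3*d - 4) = d/(d + 4)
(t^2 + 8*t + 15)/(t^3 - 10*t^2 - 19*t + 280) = (t + 3)/(t^2 - 15*t + 56)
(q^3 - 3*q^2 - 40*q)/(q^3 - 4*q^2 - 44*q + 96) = q*(q + 5)/(q^2 + 4*q - 12)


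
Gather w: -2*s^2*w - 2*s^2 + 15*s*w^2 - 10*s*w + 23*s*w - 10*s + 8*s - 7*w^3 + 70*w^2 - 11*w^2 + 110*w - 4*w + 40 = -2*s^2 - 2*s - 7*w^3 + w^2*(15*s + 59) + w*(-2*s^2 + 13*s + 106) + 40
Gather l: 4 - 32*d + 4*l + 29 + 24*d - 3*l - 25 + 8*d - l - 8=0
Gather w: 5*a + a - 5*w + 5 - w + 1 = 6*a - 6*w + 6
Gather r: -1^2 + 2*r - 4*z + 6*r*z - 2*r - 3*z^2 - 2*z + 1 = 6*r*z - 3*z^2 - 6*z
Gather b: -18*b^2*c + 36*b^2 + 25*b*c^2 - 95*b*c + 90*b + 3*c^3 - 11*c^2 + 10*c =b^2*(36 - 18*c) + b*(25*c^2 - 95*c + 90) + 3*c^3 - 11*c^2 + 10*c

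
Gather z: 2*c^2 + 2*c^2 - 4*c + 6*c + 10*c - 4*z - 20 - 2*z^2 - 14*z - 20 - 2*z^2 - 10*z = 4*c^2 + 12*c - 4*z^2 - 28*z - 40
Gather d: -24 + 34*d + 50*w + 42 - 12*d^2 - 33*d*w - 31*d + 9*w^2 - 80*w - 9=-12*d^2 + d*(3 - 33*w) + 9*w^2 - 30*w + 9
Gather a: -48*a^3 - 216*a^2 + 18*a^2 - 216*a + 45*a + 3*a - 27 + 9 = -48*a^3 - 198*a^2 - 168*a - 18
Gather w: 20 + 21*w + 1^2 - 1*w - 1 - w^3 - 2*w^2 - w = -w^3 - 2*w^2 + 19*w + 20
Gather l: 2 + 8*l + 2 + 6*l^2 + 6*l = 6*l^2 + 14*l + 4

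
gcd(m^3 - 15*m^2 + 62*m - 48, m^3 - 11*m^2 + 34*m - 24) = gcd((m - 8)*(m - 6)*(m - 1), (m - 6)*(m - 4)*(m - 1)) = m^2 - 7*m + 6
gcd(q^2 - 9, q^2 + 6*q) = 1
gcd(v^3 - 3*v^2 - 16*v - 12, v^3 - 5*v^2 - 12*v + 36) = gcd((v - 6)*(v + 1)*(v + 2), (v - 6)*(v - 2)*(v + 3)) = v - 6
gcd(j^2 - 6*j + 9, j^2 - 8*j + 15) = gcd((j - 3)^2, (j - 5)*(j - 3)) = j - 3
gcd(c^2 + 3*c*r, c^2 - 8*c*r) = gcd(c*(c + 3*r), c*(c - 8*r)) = c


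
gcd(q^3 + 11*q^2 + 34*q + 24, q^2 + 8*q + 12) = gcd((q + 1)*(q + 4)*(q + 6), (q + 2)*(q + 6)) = q + 6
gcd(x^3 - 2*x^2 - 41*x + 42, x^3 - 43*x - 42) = x^2 - x - 42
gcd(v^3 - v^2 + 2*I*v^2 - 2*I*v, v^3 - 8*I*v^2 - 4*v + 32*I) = 1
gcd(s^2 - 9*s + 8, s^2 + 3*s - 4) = s - 1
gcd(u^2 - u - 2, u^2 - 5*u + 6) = u - 2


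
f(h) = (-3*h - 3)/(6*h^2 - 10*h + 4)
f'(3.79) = 0.13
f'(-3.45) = 0.00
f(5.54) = -0.15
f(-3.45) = 0.07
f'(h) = (10 - 12*h)*(-3*h - 3)/(6*h^2 - 10*h + 4)^2 - 3/(6*h^2 - 10*h + 4) = 3*(3*h^2 + 6*h - 7)/(2*(9*h^4 - 30*h^3 + 37*h^2 - 20*h + 4))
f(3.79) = -0.27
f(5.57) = -0.15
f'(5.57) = 0.04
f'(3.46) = 0.18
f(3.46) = -0.32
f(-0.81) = -0.04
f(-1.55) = 0.05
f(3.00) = -0.43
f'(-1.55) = -0.05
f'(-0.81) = -0.23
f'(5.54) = 0.04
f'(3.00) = 0.29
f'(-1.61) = -0.04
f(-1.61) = 0.05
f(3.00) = -0.43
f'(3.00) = 0.29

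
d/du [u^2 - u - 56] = 2*u - 1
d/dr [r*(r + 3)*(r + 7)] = 3*r^2 + 20*r + 21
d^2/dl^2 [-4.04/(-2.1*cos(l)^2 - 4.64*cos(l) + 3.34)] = (-71.2656*(1 - cos(l)^2)^2 - 118.09728*cos(l)^3 - 235.958624*cos(l)^2 + 173.584256*cos(l) + 301.897888)/(2.1*cos(l)^2 + 4.64*cos(l) - 3.34)^3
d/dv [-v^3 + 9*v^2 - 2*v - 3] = -3*v^2 + 18*v - 2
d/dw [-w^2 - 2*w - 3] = -2*w - 2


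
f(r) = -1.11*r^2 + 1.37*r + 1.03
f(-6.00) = -47.15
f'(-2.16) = 6.17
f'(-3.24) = 8.56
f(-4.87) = -31.97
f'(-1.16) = 3.95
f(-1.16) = -2.05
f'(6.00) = -11.95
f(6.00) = -30.71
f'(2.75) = -4.74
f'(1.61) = -2.20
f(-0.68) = -0.41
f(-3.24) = -15.06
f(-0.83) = -0.87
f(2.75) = -3.60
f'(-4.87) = 12.18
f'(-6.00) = 14.69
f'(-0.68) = 2.88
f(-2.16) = -7.11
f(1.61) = 0.36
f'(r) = 1.37 - 2.22*r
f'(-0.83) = 3.21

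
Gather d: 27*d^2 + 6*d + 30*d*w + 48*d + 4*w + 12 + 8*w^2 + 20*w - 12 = 27*d^2 + d*(30*w + 54) + 8*w^2 + 24*w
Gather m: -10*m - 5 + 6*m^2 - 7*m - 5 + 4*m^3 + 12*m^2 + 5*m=4*m^3 + 18*m^2 - 12*m - 10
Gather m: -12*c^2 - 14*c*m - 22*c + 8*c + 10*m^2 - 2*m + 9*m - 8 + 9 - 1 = -12*c^2 - 14*c + 10*m^2 + m*(7 - 14*c)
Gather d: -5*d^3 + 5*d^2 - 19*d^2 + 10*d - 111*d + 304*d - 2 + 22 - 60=-5*d^3 - 14*d^2 + 203*d - 40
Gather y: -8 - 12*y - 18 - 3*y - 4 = -15*y - 30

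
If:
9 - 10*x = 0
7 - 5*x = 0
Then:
No Solution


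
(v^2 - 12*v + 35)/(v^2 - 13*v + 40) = (v - 7)/(v - 8)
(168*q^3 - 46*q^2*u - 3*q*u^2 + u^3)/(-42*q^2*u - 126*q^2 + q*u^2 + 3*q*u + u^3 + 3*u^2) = (-4*q + u)/(u + 3)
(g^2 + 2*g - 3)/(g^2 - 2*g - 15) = (g - 1)/(g - 5)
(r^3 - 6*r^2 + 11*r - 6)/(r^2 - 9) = (r^2 - 3*r + 2)/(r + 3)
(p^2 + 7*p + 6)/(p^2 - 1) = (p + 6)/(p - 1)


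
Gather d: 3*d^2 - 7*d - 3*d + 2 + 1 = 3*d^2 - 10*d + 3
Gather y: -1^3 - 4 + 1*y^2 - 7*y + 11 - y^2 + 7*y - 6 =0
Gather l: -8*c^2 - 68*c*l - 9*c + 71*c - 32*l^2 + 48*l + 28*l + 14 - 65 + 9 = -8*c^2 + 62*c - 32*l^2 + l*(76 - 68*c) - 42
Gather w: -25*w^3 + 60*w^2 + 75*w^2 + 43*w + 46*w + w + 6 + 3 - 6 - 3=-25*w^3 + 135*w^2 + 90*w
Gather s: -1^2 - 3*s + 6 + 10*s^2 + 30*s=10*s^2 + 27*s + 5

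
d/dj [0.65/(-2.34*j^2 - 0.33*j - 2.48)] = (3.042*j + 0.2145)/(2.34*j^2 + 0.33*j + 2.48)^2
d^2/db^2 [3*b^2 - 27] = 6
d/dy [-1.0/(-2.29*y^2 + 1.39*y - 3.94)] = (1.39 - 4.58*y)/(2.29*y^2 - 1.39*y + 3.94)^2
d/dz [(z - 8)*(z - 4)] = 2*z - 12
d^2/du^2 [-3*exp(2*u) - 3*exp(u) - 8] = (-12*exp(u) - 3)*exp(u)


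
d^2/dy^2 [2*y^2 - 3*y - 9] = 4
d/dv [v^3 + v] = 3*v^2 + 1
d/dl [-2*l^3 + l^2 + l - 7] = -6*l^2 + 2*l + 1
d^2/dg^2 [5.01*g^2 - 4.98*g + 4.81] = 10.0200000000000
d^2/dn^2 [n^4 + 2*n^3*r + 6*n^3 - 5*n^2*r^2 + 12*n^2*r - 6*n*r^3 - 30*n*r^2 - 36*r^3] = 12*n^2 + 12*n*r + 36*n - 10*r^2 + 24*r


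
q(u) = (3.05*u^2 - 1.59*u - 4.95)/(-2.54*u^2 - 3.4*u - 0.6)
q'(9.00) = -0.03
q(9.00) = -0.96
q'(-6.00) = -0.07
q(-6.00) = -1.60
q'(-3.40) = -0.25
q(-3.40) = -1.94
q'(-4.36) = -0.14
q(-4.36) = -1.76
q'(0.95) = -1.50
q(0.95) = 0.61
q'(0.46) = -4.41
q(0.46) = 1.86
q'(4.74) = -0.09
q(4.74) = -0.76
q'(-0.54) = -18.43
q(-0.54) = -6.46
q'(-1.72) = -1.74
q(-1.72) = -3.00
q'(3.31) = -0.17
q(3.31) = -0.58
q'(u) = (5.08*u + 3.4)*(3.05*u^2 - 1.59*u - 4.95)/(-2.54*u^2 - 3.4*u - 0.6)^2 + (6.1*u - 1.59)/(-2.54*u^2 - 3.4*u - 0.6)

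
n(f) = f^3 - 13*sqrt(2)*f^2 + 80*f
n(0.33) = 24.43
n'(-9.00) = 653.93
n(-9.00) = -2938.17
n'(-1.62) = 147.44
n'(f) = 3*f^2 - 26*sqrt(2)*f + 80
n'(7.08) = -29.95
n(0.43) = 31.08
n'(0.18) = 73.48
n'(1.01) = 45.92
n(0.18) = 13.81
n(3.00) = 101.54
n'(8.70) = -12.83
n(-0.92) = -89.94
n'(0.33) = 68.19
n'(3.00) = -3.31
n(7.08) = -0.27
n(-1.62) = -182.10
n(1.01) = 63.08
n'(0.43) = 64.74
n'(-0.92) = 116.37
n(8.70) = -37.04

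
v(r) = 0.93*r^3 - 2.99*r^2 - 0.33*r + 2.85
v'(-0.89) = 7.20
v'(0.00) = -0.33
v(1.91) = -2.21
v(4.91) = 39.23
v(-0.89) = 0.12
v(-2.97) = -46.91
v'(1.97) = -1.28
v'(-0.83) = 6.56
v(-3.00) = -48.18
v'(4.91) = 37.57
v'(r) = 2.79*r^2 - 5.98*r - 0.33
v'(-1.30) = 12.16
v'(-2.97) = 42.04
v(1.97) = -2.29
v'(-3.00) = 42.72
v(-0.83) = 0.53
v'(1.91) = -1.57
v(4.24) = 18.59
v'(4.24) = 24.47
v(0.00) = 2.85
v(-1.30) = -3.82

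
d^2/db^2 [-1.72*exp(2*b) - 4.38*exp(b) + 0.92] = (-6.88*exp(b) - 4.38)*exp(b)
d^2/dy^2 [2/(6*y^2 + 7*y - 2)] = 4*(-36*y^2 - 42*y + (12*y + 7)^2 + 12)/(6*y^2 + 7*y - 2)^3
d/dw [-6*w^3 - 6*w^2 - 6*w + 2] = -18*w^2 - 12*w - 6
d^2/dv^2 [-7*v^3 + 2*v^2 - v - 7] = 4 - 42*v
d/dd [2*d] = 2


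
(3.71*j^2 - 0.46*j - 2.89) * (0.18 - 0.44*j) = -1.6324*j^3 + 0.8702*j^2 + 1.1888*j - 0.5202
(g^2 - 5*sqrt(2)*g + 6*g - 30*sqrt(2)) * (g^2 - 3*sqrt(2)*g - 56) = g^4 - 8*sqrt(2)*g^3 + 6*g^3 - 48*sqrt(2)*g^2 - 26*g^2 - 156*g + 280*sqrt(2)*g + 1680*sqrt(2)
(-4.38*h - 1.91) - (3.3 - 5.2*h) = 0.82*h - 5.21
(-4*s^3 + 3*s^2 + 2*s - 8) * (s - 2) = -4*s^4 + 11*s^3 - 4*s^2 - 12*s + 16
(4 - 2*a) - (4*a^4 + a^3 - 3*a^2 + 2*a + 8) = -4*a^4 - a^3 + 3*a^2 - 4*a - 4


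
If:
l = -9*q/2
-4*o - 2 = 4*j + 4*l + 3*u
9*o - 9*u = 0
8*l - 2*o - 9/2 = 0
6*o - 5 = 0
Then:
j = -131/48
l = 37/48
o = 5/6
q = -37/216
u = 5/6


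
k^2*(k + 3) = k^3 + 3*k^2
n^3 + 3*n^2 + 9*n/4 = n*(n + 3/2)^2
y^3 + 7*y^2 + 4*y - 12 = (y - 1)*(y + 2)*(y + 6)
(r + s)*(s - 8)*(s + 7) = r*s^2 - r*s - 56*r + s^3 - s^2 - 56*s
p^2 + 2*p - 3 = (p - 1)*(p + 3)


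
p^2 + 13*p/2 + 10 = (p + 5/2)*(p + 4)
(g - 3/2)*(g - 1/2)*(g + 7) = g^3 + 5*g^2 - 53*g/4 + 21/4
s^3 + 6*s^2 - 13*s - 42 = (s - 3)*(s + 2)*(s + 7)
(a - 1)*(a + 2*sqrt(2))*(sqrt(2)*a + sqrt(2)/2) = sqrt(2)*a^3 - sqrt(2)*a^2/2 + 4*a^2 - 2*a - sqrt(2)*a/2 - 2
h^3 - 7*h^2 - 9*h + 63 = (h - 7)*(h - 3)*(h + 3)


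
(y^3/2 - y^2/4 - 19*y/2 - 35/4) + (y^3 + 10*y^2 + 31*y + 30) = 3*y^3/2 + 39*y^2/4 + 43*y/2 + 85/4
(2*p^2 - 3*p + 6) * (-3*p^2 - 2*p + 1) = -6*p^4 + 5*p^3 - 10*p^2 - 15*p + 6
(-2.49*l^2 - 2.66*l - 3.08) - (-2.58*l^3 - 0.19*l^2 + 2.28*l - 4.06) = 2.58*l^3 - 2.3*l^2 - 4.94*l + 0.98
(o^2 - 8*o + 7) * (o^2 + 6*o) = o^4 - 2*o^3 - 41*o^2 + 42*o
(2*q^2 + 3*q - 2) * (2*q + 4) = 4*q^3 + 14*q^2 + 8*q - 8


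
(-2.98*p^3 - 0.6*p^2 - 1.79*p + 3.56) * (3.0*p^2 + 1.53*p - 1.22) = -8.94*p^5 - 6.3594*p^4 - 2.6524*p^3 + 8.6733*p^2 + 7.6306*p - 4.3432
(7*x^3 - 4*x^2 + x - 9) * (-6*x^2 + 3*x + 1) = -42*x^5 + 45*x^4 - 11*x^3 + 53*x^2 - 26*x - 9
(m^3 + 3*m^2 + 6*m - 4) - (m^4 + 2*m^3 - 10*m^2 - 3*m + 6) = -m^4 - m^3 + 13*m^2 + 9*m - 10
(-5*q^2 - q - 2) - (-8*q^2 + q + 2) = 3*q^2 - 2*q - 4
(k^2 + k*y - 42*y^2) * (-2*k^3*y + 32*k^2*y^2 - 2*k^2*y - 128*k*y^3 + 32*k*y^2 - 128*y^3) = -2*k^5*y + 30*k^4*y^2 - 2*k^4*y - 12*k^3*y^3 + 30*k^3*y^2 - 1472*k^2*y^4 - 12*k^2*y^3 + 5376*k*y^5 - 1472*k*y^4 + 5376*y^5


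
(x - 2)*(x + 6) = x^2 + 4*x - 12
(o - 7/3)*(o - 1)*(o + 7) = o^3 + 11*o^2/3 - 21*o + 49/3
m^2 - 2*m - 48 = (m - 8)*(m + 6)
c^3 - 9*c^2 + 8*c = c*(c - 8)*(c - 1)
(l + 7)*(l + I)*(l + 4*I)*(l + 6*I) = l^4 + 7*l^3 + 11*I*l^3 - 34*l^2 + 77*I*l^2 - 238*l - 24*I*l - 168*I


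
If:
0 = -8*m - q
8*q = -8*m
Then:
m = 0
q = 0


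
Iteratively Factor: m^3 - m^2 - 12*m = (m - 4)*(m^2 + 3*m) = m*(m - 4)*(m + 3)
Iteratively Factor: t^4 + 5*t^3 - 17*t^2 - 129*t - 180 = (t + 3)*(t^3 + 2*t^2 - 23*t - 60) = (t + 3)^2*(t^2 - t - 20) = (t - 5)*(t + 3)^2*(t + 4)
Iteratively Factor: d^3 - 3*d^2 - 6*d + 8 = (d + 2)*(d^2 - 5*d + 4) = (d - 4)*(d + 2)*(d - 1)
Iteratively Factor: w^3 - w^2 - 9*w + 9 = (w + 3)*(w^2 - 4*w + 3) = (w - 3)*(w + 3)*(w - 1)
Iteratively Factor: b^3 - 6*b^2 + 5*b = (b)*(b^2 - 6*b + 5) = b*(b - 5)*(b - 1)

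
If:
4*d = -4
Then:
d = -1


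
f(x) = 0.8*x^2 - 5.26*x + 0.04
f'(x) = 1.6*x - 5.26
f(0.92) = -4.12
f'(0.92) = -3.79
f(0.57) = -2.70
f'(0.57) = -4.35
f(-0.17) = 0.96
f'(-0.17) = -5.53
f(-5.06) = 47.14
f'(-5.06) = -13.36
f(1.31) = -5.48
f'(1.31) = -3.16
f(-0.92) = 5.56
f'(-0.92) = -6.73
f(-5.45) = 52.47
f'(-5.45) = -13.98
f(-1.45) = 9.35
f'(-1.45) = -7.58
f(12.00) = 52.12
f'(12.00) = 13.94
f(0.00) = 0.04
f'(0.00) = -5.26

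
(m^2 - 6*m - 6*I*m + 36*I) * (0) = 0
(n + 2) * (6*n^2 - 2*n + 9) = 6*n^3 + 10*n^2 + 5*n + 18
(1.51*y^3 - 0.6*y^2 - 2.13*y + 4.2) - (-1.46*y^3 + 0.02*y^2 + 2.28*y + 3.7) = 2.97*y^3 - 0.62*y^2 - 4.41*y + 0.5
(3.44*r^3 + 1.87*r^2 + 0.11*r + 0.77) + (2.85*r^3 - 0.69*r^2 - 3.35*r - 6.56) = 6.29*r^3 + 1.18*r^2 - 3.24*r - 5.79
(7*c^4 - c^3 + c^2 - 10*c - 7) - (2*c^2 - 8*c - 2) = 7*c^4 - c^3 - c^2 - 2*c - 5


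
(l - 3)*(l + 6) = l^2 + 3*l - 18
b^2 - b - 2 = (b - 2)*(b + 1)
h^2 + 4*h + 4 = (h + 2)^2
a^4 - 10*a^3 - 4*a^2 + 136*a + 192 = (a - 8)*(a - 6)*(a + 2)^2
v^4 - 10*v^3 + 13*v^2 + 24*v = v*(v - 8)*(v - 3)*(v + 1)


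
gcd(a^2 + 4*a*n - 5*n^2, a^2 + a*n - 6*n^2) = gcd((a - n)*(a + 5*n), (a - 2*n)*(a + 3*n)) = 1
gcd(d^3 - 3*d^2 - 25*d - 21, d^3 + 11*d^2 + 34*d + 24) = d + 1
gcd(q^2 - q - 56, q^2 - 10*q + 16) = q - 8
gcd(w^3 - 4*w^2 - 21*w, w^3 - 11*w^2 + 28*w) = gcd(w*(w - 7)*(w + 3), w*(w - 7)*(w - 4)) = w^2 - 7*w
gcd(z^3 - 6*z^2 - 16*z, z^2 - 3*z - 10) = z + 2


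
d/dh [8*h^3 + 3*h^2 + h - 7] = 24*h^2 + 6*h + 1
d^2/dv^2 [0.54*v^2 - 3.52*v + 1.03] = 1.08000000000000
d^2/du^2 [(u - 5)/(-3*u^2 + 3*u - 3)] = 2*(-(u - 5)*(2*u - 1)^2 + 3*(u - 2)*(u^2 - u + 1))/(3*(u^2 - u + 1)^3)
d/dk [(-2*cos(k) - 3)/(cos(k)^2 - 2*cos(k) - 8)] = 2*(sin(k)^2 - 3*cos(k) - 6)*sin(k)/(sin(k)^2 + 2*cos(k) + 7)^2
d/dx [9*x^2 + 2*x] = 18*x + 2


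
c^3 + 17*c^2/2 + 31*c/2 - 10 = (c - 1/2)*(c + 4)*(c + 5)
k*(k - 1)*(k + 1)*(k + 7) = k^4 + 7*k^3 - k^2 - 7*k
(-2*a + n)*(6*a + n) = -12*a^2 + 4*a*n + n^2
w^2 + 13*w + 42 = (w + 6)*(w + 7)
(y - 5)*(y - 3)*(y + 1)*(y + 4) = y^4 - 3*y^3 - 21*y^2 + 43*y + 60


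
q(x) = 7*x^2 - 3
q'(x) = 14*x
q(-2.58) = 43.59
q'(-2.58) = -36.12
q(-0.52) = -1.11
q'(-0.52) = -7.28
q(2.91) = 56.28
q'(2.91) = 40.74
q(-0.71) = 0.53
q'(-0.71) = -9.94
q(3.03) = 61.27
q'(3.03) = 42.42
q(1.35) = 9.76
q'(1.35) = 18.90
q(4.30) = 126.43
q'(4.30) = 60.20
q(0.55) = -0.88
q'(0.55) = 7.70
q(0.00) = -3.00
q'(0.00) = 0.00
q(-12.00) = 1005.00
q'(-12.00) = -168.00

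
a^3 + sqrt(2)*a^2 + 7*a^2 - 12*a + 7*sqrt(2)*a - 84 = (a + 7)*(a - 2*sqrt(2))*(a + 3*sqrt(2))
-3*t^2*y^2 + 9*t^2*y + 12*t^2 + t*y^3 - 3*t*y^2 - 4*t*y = (-3*t + y)*(y - 4)*(t*y + t)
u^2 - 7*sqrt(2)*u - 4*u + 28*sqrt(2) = (u - 4)*(u - 7*sqrt(2))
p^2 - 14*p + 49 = (p - 7)^2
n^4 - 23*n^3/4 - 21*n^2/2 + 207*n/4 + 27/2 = (n - 6)*(n - 3)*(n + 1/4)*(n + 3)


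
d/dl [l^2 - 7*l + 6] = 2*l - 7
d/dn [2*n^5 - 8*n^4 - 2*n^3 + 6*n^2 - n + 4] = 10*n^4 - 32*n^3 - 6*n^2 + 12*n - 1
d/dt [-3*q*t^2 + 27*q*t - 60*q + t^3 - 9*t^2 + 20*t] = -6*q*t + 27*q + 3*t^2 - 18*t + 20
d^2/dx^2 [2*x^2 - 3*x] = 4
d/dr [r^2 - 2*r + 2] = 2*r - 2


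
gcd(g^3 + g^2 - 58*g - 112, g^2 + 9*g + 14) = g^2 + 9*g + 14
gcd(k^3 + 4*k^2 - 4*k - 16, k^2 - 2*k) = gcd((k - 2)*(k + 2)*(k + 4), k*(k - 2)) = k - 2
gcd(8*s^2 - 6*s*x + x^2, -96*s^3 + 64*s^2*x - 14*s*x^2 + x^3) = -4*s + x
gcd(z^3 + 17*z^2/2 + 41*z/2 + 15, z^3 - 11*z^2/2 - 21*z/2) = z + 3/2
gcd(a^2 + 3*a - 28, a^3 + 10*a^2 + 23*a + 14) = a + 7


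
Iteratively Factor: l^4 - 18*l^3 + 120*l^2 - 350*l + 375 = (l - 5)*(l^3 - 13*l^2 + 55*l - 75) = (l - 5)^2*(l^2 - 8*l + 15) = (l - 5)^2*(l - 3)*(l - 5)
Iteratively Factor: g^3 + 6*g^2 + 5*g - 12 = (g + 4)*(g^2 + 2*g - 3) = (g - 1)*(g + 4)*(g + 3)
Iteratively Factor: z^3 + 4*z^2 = (z)*(z^2 + 4*z) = z*(z + 4)*(z)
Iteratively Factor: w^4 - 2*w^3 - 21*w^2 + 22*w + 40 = (w + 4)*(w^3 - 6*w^2 + 3*w + 10) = (w - 2)*(w + 4)*(w^2 - 4*w - 5) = (w - 2)*(w + 1)*(w + 4)*(w - 5)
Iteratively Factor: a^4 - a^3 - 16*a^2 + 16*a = (a - 1)*(a^3 - 16*a) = a*(a - 1)*(a^2 - 16) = a*(a - 4)*(a - 1)*(a + 4)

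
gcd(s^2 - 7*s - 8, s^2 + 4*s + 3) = s + 1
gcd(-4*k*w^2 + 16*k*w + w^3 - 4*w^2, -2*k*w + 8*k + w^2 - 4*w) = w - 4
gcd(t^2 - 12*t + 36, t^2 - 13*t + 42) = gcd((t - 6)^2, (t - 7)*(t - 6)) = t - 6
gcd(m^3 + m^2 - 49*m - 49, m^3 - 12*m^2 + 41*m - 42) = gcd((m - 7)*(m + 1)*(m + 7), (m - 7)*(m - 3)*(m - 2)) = m - 7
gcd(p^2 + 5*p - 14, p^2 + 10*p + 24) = 1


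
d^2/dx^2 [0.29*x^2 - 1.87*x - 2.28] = 0.580000000000000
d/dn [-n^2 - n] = -2*n - 1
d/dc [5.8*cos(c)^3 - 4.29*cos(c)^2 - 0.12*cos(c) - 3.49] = (-17.4*cos(c)^2 + 8.58*cos(c) + 0.12)*sin(c)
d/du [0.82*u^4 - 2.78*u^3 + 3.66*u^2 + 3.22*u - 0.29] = 3.28*u^3 - 8.34*u^2 + 7.32*u + 3.22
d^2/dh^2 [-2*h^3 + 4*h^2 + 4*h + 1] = 8 - 12*h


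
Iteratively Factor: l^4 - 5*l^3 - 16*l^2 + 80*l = (l + 4)*(l^3 - 9*l^2 + 20*l) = l*(l + 4)*(l^2 - 9*l + 20) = l*(l - 5)*(l + 4)*(l - 4)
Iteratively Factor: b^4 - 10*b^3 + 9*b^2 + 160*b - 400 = (b + 4)*(b^3 - 14*b^2 + 65*b - 100) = (b - 5)*(b + 4)*(b^2 - 9*b + 20) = (b - 5)*(b - 4)*(b + 4)*(b - 5)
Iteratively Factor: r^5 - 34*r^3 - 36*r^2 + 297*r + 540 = (r - 5)*(r^4 + 5*r^3 - 9*r^2 - 81*r - 108) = (r - 5)*(r + 3)*(r^3 + 2*r^2 - 15*r - 36) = (r - 5)*(r + 3)^2*(r^2 - r - 12) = (r - 5)*(r - 4)*(r + 3)^2*(r + 3)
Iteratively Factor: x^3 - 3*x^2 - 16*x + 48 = (x - 3)*(x^2 - 16) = (x - 4)*(x - 3)*(x + 4)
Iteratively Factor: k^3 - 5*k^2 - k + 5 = (k - 5)*(k^2 - 1) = (k - 5)*(k - 1)*(k + 1)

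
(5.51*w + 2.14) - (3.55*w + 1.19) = 1.96*w + 0.95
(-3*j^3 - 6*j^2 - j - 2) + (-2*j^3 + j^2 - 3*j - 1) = -5*j^3 - 5*j^2 - 4*j - 3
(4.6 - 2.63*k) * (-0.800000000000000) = 2.104*k - 3.68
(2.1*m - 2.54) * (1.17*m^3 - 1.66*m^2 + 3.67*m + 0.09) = 2.457*m^4 - 6.4578*m^3 + 11.9234*m^2 - 9.1328*m - 0.2286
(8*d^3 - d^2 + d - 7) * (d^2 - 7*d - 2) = 8*d^5 - 57*d^4 - 8*d^3 - 12*d^2 + 47*d + 14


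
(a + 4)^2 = a^2 + 8*a + 16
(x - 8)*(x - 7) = x^2 - 15*x + 56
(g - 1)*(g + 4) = g^2 + 3*g - 4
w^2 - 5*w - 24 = (w - 8)*(w + 3)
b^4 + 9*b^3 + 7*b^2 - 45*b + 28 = (b - 1)^2*(b + 4)*(b + 7)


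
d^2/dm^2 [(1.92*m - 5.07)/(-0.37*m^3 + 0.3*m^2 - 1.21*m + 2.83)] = (-1.577088*m^5 + 9.607716*m^4 - 7.630752*m^3 - 7.76835*m^2 + 30.590802*m - 6.912198)/(0.050653*m^9 - 0.12321*m^8 + 0.596847*m^7 - 1.995141*m^6 + 3.836631*m^5 - 9.683736*m^4 + 16.82518*m^3 - 19.638219*m^2 + 29.072307*m - 22.665187)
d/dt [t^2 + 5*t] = 2*t + 5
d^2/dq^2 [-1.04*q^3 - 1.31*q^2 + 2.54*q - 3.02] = -6.24*q - 2.62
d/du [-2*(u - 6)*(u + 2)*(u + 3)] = -6*u^2 + 4*u + 48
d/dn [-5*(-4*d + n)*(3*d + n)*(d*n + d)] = 5*d*(12*d^2 + 2*d*n + d - 3*n^2 - 2*n)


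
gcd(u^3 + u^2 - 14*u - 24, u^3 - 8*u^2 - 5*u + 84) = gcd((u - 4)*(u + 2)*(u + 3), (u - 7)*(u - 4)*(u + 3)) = u^2 - u - 12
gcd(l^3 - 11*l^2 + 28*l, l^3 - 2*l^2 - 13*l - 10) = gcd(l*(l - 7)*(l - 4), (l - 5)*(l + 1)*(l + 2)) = 1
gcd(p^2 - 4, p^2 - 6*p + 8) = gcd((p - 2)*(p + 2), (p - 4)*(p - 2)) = p - 2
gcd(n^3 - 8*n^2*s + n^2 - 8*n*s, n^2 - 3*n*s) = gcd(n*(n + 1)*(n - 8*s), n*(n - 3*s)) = n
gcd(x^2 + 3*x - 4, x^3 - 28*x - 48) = x + 4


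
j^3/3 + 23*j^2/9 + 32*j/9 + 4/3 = (j/3 + 1/3)*(j + 2/3)*(j + 6)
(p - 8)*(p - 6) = p^2 - 14*p + 48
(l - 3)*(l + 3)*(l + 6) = l^3 + 6*l^2 - 9*l - 54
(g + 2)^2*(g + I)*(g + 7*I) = g^4 + 4*g^3 + 8*I*g^3 - 3*g^2 + 32*I*g^2 - 28*g + 32*I*g - 28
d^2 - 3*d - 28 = (d - 7)*(d + 4)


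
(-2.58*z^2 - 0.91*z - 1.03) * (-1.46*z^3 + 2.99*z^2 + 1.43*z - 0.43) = 3.7668*z^5 - 6.3856*z^4 - 4.9065*z^3 - 3.2716*z^2 - 1.0816*z + 0.4429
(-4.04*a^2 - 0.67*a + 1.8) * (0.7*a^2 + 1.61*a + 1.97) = -2.828*a^4 - 6.9734*a^3 - 7.7775*a^2 + 1.5781*a + 3.546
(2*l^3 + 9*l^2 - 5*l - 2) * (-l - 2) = -2*l^4 - 13*l^3 - 13*l^2 + 12*l + 4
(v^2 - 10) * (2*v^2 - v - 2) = 2*v^4 - v^3 - 22*v^2 + 10*v + 20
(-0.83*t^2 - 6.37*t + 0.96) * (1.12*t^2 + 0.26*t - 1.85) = -0.9296*t^4 - 7.3502*t^3 + 0.9545*t^2 + 12.0341*t - 1.776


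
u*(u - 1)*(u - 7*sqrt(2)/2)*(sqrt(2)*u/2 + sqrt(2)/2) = sqrt(2)*u^4/2 - 7*u^3/2 - sqrt(2)*u^2/2 + 7*u/2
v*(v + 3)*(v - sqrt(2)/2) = v^3 - sqrt(2)*v^2/2 + 3*v^2 - 3*sqrt(2)*v/2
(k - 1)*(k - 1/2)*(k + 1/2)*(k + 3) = k^4 + 2*k^3 - 13*k^2/4 - k/2 + 3/4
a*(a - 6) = a^2 - 6*a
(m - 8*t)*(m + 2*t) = m^2 - 6*m*t - 16*t^2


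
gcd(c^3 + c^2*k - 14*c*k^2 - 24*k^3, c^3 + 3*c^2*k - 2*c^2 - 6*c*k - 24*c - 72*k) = c + 3*k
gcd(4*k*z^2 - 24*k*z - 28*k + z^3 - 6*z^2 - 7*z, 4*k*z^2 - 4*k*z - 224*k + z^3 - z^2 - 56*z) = 4*k + z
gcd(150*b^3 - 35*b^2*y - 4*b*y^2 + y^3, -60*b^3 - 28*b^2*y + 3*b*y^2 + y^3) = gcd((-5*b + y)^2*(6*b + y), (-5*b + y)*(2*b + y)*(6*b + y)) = -30*b^2 + b*y + y^2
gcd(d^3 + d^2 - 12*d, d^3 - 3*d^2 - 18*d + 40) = d + 4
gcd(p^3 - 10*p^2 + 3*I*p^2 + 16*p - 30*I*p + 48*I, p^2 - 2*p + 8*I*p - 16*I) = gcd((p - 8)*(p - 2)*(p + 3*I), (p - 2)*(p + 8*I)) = p - 2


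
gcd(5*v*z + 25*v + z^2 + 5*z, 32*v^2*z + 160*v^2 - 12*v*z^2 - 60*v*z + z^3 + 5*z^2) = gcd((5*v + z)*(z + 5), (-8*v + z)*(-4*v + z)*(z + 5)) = z + 5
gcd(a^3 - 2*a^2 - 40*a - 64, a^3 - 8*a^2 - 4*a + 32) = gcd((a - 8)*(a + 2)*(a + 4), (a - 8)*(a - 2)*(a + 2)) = a^2 - 6*a - 16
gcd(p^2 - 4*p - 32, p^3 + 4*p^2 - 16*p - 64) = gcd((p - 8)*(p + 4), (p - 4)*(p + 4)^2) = p + 4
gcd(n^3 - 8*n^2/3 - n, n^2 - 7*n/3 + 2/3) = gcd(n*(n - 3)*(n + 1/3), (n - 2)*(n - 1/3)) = 1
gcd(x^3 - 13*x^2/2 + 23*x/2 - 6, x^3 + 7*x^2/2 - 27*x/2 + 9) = x^2 - 5*x/2 + 3/2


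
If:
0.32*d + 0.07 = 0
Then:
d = -0.22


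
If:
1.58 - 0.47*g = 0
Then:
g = 3.36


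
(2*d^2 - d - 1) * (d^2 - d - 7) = 2*d^4 - 3*d^3 - 14*d^2 + 8*d + 7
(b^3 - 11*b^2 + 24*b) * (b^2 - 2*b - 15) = b^5 - 13*b^4 + 31*b^3 + 117*b^2 - 360*b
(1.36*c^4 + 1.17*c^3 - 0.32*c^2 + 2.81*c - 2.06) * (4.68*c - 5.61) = 6.3648*c^5 - 2.154*c^4 - 8.0613*c^3 + 14.946*c^2 - 25.4049*c + 11.5566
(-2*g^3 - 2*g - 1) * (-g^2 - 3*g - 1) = 2*g^5 + 6*g^4 + 4*g^3 + 7*g^2 + 5*g + 1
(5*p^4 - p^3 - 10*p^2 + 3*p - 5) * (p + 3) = 5*p^5 + 14*p^4 - 13*p^3 - 27*p^2 + 4*p - 15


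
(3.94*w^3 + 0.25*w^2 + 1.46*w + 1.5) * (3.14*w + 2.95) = 12.3716*w^4 + 12.408*w^3 + 5.3219*w^2 + 9.017*w + 4.425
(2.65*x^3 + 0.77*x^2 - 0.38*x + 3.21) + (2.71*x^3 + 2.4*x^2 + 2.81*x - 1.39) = 5.36*x^3 + 3.17*x^2 + 2.43*x + 1.82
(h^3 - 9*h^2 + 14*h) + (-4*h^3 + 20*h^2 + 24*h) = -3*h^3 + 11*h^2 + 38*h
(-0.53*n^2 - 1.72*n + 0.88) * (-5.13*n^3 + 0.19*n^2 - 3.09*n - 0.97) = 2.7189*n^5 + 8.7229*n^4 - 3.2035*n^3 + 5.9961*n^2 - 1.0508*n - 0.8536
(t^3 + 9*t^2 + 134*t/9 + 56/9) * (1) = t^3 + 9*t^2 + 134*t/9 + 56/9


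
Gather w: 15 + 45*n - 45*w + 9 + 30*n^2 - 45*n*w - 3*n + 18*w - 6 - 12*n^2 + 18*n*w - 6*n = 18*n^2 + 36*n + w*(-27*n - 27) + 18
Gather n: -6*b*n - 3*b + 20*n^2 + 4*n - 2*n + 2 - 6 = -3*b + 20*n^2 + n*(2 - 6*b) - 4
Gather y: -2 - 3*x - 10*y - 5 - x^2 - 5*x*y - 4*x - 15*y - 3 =-x^2 - 7*x + y*(-5*x - 25) - 10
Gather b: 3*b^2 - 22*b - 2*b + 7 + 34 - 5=3*b^2 - 24*b + 36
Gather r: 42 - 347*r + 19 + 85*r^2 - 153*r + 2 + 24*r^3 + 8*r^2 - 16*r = 24*r^3 + 93*r^2 - 516*r + 63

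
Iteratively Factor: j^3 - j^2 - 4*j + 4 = (j + 2)*(j^2 - 3*j + 2) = (j - 1)*(j + 2)*(j - 2)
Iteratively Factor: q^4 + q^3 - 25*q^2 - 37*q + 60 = (q + 4)*(q^3 - 3*q^2 - 13*q + 15) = (q + 3)*(q + 4)*(q^2 - 6*q + 5) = (q - 5)*(q + 3)*(q + 4)*(q - 1)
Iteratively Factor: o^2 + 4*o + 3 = (o + 3)*(o + 1)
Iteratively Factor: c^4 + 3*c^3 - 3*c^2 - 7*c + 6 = (c - 1)*(c^3 + 4*c^2 + c - 6) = (c - 1)*(c + 2)*(c^2 + 2*c - 3) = (c - 1)^2*(c + 2)*(c + 3)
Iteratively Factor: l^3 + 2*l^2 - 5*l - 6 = (l - 2)*(l^2 + 4*l + 3) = (l - 2)*(l + 3)*(l + 1)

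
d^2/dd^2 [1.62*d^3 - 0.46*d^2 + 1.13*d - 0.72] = 9.72*d - 0.92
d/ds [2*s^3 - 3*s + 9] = 6*s^2 - 3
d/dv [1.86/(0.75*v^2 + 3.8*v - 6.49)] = (-2.79*v - 7.068)/(0.75*v^2 + 3.8*v - 6.49)^2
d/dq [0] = 0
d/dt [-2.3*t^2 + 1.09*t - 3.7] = 1.09 - 4.6*t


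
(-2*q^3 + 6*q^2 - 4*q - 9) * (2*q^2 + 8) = -4*q^5 + 12*q^4 - 24*q^3 + 30*q^2 - 32*q - 72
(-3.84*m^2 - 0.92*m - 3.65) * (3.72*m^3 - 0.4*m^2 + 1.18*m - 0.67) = -14.2848*m^5 - 1.8864*m^4 - 17.7412*m^3 + 2.9472*m^2 - 3.6906*m + 2.4455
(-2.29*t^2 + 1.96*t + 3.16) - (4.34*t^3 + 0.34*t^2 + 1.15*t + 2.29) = -4.34*t^3 - 2.63*t^2 + 0.81*t + 0.87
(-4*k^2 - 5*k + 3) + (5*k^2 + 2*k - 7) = k^2 - 3*k - 4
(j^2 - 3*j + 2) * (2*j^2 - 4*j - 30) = 2*j^4 - 10*j^3 - 14*j^2 + 82*j - 60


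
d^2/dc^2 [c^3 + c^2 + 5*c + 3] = 6*c + 2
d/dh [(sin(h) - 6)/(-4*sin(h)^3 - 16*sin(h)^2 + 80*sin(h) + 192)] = (sin(h)^3 - 7*sin(h)^2 - 24*sin(h) + 84)*cos(h)/(2*(sin(h)^3 + 4*sin(h)^2 - 20*sin(h) - 48)^2)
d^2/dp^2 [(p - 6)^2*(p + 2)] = 6*p - 20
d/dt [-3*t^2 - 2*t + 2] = -6*t - 2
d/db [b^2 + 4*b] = 2*b + 4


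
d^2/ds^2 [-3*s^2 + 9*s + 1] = -6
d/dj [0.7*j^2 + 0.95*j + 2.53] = 1.4*j + 0.95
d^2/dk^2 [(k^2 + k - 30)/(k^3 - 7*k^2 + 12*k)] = 2*(k^6 + 3*k^5 - 237*k^4 + 1801*k^3 - 5490*k^2 + 7560*k - 4320)/(k^3*(k^6 - 21*k^5 + 183*k^4 - 847*k^3 + 2196*k^2 - 3024*k + 1728))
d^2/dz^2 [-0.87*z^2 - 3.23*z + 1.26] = -1.74000000000000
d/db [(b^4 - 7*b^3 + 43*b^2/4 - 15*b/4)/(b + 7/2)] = (24*b^4 - 502*b^2 + 602*b - 105)/(2*(4*b^2 + 28*b + 49))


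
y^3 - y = y*(y - 1)*(y + 1)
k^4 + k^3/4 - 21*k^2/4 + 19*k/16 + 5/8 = (k - 2)*(k - 1/2)*(k + 1/4)*(k + 5/2)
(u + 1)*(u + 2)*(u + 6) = u^3 + 9*u^2 + 20*u + 12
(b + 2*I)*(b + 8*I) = b^2 + 10*I*b - 16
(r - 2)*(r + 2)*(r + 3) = r^3 + 3*r^2 - 4*r - 12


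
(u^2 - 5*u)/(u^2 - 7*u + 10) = u/(u - 2)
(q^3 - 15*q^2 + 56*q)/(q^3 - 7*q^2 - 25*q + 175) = q*(q - 8)/(q^2 - 25)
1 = 1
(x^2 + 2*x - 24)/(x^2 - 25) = (x^2 + 2*x - 24)/(x^2 - 25)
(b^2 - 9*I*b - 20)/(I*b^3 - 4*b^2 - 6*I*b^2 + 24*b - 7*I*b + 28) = (-I*b^2 - 9*b + 20*I)/(b^3 + b^2*(-6 + 4*I) + b*(-7 - 24*I) - 28*I)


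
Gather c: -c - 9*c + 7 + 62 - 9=60 - 10*c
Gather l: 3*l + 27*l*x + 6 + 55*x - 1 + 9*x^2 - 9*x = l*(27*x + 3) + 9*x^2 + 46*x + 5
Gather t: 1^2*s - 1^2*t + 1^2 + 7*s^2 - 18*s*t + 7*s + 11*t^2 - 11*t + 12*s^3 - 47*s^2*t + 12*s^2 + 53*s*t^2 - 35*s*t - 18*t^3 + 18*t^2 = 12*s^3 + 19*s^2 + 8*s - 18*t^3 + t^2*(53*s + 29) + t*(-47*s^2 - 53*s - 12) + 1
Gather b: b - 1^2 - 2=b - 3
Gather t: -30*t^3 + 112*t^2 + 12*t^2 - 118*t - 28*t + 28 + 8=-30*t^3 + 124*t^2 - 146*t + 36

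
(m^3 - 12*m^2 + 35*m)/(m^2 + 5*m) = (m^2 - 12*m + 35)/(m + 5)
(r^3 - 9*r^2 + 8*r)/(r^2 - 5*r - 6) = r*(-r^2 + 9*r - 8)/(-r^2 + 5*r + 6)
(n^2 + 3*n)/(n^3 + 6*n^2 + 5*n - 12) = n/(n^2 + 3*n - 4)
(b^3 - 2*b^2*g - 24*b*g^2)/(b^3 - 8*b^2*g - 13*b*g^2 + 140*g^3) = b*(b - 6*g)/(b^2 - 12*b*g + 35*g^2)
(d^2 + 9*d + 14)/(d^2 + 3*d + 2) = (d + 7)/(d + 1)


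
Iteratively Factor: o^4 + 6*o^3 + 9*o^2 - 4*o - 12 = (o - 1)*(o^3 + 7*o^2 + 16*o + 12) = (o - 1)*(o + 2)*(o^2 + 5*o + 6) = (o - 1)*(o + 2)^2*(o + 3)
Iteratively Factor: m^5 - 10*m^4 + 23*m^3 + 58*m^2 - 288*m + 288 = (m + 3)*(m^4 - 13*m^3 + 62*m^2 - 128*m + 96) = (m - 4)*(m + 3)*(m^3 - 9*m^2 + 26*m - 24) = (m - 4)*(m - 2)*(m + 3)*(m^2 - 7*m + 12) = (m - 4)*(m - 3)*(m - 2)*(m + 3)*(m - 4)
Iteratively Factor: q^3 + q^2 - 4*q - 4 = (q + 2)*(q^2 - q - 2) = (q + 1)*(q + 2)*(q - 2)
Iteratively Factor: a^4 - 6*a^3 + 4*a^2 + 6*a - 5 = (a - 1)*(a^3 - 5*a^2 - a + 5) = (a - 1)^2*(a^2 - 4*a - 5) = (a - 5)*(a - 1)^2*(a + 1)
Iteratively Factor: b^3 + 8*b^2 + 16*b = (b + 4)*(b^2 + 4*b) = b*(b + 4)*(b + 4)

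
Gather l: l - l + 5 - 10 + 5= 0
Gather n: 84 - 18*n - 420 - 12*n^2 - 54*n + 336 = -12*n^2 - 72*n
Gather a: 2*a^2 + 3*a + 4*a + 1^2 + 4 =2*a^2 + 7*a + 5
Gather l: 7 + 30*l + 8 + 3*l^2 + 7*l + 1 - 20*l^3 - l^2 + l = -20*l^3 + 2*l^2 + 38*l + 16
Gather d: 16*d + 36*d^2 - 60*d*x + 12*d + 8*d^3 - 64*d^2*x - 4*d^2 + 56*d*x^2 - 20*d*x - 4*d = 8*d^3 + d^2*(32 - 64*x) + d*(56*x^2 - 80*x + 24)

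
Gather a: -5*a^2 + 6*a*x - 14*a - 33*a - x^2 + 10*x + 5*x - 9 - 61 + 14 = -5*a^2 + a*(6*x - 47) - x^2 + 15*x - 56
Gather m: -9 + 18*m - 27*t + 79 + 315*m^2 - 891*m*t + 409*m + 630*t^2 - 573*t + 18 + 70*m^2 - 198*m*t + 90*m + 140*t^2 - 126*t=385*m^2 + m*(517 - 1089*t) + 770*t^2 - 726*t + 88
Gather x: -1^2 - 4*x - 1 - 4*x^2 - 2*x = -4*x^2 - 6*x - 2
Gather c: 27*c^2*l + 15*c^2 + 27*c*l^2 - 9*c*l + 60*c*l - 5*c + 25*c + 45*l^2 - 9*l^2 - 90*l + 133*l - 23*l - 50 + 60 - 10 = c^2*(27*l + 15) + c*(27*l^2 + 51*l + 20) + 36*l^2 + 20*l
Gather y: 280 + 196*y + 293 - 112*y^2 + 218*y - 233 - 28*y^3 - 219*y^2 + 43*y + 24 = -28*y^3 - 331*y^2 + 457*y + 364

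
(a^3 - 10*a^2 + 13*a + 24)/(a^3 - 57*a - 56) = (a - 3)/(a + 7)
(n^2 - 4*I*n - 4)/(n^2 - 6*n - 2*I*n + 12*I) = (n - 2*I)/(n - 6)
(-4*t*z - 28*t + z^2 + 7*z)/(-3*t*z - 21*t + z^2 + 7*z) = (-4*t + z)/(-3*t + z)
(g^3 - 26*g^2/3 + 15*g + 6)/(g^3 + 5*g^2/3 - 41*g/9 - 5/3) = 3*(g^2 - 9*g + 18)/(3*g^2 + 4*g - 15)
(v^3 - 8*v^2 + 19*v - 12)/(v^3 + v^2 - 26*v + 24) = (v - 3)/(v + 6)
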